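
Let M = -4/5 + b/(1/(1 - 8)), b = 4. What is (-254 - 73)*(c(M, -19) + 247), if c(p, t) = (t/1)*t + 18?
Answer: -204702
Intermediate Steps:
M = -144/5 (M = -4/5 + 4/(1/(1 - 8)) = -4*⅕ + 4/(1/(-7)) = -⅘ + 4/(-⅐) = -⅘ + 4*(-7) = -⅘ - 28 = -144/5 ≈ -28.800)
c(p, t) = 18 + t² (c(p, t) = (t*1)*t + 18 = t*t + 18 = t² + 18 = 18 + t²)
(-254 - 73)*(c(M, -19) + 247) = (-254 - 73)*((18 + (-19)²) + 247) = -327*((18 + 361) + 247) = -327*(379 + 247) = -327*626 = -204702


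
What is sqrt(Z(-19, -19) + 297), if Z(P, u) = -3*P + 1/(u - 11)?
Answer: sqrt(318570)/30 ≈ 18.814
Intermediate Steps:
Z(P, u) = 1/(-11 + u) - 3*P (Z(P, u) = -3*P + 1/(-11 + u) = 1/(-11 + u) - 3*P)
sqrt(Z(-19, -19) + 297) = sqrt((1 + 33*(-19) - 3*(-19)*(-19))/(-11 - 19) + 297) = sqrt((1 - 627 - 1083)/(-30) + 297) = sqrt(-1/30*(-1709) + 297) = sqrt(1709/30 + 297) = sqrt(10619/30) = sqrt(318570)/30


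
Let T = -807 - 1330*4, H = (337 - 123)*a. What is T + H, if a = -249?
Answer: -59413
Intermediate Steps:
H = -53286 (H = (337 - 123)*(-249) = 214*(-249) = -53286)
T = -6127 (T = -807 - 266*20 = -807 - 5320 = -6127)
T + H = -6127 - 53286 = -59413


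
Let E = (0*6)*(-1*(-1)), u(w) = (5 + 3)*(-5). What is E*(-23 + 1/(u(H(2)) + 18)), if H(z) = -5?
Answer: 0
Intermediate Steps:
u(w) = -40 (u(w) = 8*(-5) = -40)
E = 0 (E = 0*1 = 0)
E*(-23 + 1/(u(H(2)) + 18)) = 0*(-23 + 1/(-40 + 18)) = 0*(-23 + 1/(-22)) = 0*(-23 - 1/22) = 0*(-507/22) = 0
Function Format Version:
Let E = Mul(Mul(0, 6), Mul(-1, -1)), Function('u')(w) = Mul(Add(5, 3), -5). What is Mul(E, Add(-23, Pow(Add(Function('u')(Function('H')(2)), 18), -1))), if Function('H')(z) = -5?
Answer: 0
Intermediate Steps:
Function('u')(w) = -40 (Function('u')(w) = Mul(8, -5) = -40)
E = 0 (E = Mul(0, 1) = 0)
Mul(E, Add(-23, Pow(Add(Function('u')(Function('H')(2)), 18), -1))) = Mul(0, Add(-23, Pow(Add(-40, 18), -1))) = Mul(0, Add(-23, Pow(-22, -1))) = Mul(0, Add(-23, Rational(-1, 22))) = Mul(0, Rational(-507, 22)) = 0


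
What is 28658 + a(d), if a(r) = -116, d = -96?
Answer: 28542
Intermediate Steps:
28658 + a(d) = 28658 - 116 = 28542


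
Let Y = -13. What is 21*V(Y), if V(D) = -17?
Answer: -357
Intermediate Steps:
21*V(Y) = 21*(-17) = -357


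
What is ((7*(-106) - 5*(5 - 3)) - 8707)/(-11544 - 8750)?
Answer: 9459/20294 ≈ 0.46610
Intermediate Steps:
((7*(-106) - 5*(5 - 3)) - 8707)/(-11544 - 8750) = ((-742 - 5*2) - 8707)/(-20294) = ((-742 - 10) - 8707)*(-1/20294) = (-752 - 8707)*(-1/20294) = -9459*(-1/20294) = 9459/20294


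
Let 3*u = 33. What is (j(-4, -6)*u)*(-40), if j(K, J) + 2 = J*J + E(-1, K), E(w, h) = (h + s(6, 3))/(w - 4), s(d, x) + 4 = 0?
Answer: -15664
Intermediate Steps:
s(d, x) = -4 (s(d, x) = -4 + 0 = -4)
u = 11 (u = (1/3)*33 = 11)
E(w, h) = (-4 + h)/(-4 + w) (E(w, h) = (h - 4)/(w - 4) = (-4 + h)/(-4 + w))
j(K, J) = -6/5 + J**2 - K/5 (j(K, J) = -2 + (J*J + (-4 + K)/(-4 - 1)) = -2 + (J**2 + (-4 + K)/(-5)) = -2 + (J**2 - (-4 + K)/5) = -2 + (J**2 + (4/5 - K/5)) = -2 + (4/5 + J**2 - K/5) = -6/5 + J**2 - K/5)
(j(-4, -6)*u)*(-40) = ((-6/5 + (-6)**2 - 1/5*(-4))*11)*(-40) = ((-6/5 + 36 + 4/5)*11)*(-40) = ((178/5)*11)*(-40) = (1958/5)*(-40) = -15664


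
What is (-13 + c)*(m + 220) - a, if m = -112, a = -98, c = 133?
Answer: 13058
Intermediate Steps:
(-13 + c)*(m + 220) - a = (-13 + 133)*(-112 + 220) - 1*(-98) = 120*108 + 98 = 12960 + 98 = 13058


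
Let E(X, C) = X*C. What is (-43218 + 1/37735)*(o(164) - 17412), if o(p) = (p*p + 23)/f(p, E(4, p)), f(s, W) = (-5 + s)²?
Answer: 79759579890202593/105997615 ≈ 7.5247e+8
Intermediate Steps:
E(X, C) = C*X
o(p) = (23 + p²)/(-5 + p)² (o(p) = (p*p + 23)/((-5 + p)²) = (p² + 23)/(-5 + p)² = (23 + p²)/(-5 + p)²)
(-43218 + 1/37735)*(o(164) - 17412) = (-43218 + 1/37735)*((23 + 164²)/(-5 + 164)² - 17412) = (-43218 + 1/37735)*((23 + 26896)/159² - 17412) = -1630831229*((1/25281)*26919 - 17412)/37735 = -1630831229*(2991/2809 - 17412)/37735 = -1630831229/37735*(-48907317/2809) = 79759579890202593/105997615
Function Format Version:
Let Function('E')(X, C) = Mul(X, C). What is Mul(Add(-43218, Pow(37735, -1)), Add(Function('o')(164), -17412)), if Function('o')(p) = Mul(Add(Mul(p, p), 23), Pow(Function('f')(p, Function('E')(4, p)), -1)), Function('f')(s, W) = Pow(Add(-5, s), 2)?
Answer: Rational(79759579890202593, 105997615) ≈ 7.5247e+8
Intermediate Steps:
Function('E')(X, C) = Mul(C, X)
Function('o')(p) = Mul(Pow(Add(-5, p), -2), Add(23, Pow(p, 2))) (Function('o')(p) = Mul(Add(Mul(p, p), 23), Pow(Pow(Add(-5, p), 2), -1)) = Mul(Add(Pow(p, 2), 23), Pow(Add(-5, p), -2)) = Mul(Add(23, Pow(p, 2)), Pow(Add(-5, p), -2)) = Mul(Pow(Add(-5, p), -2), Add(23, Pow(p, 2))))
Mul(Add(-43218, Pow(37735, -1)), Add(Function('o')(164), -17412)) = Mul(Add(-43218, Pow(37735, -1)), Add(Mul(Pow(Add(-5, 164), -2), Add(23, Pow(164, 2))), -17412)) = Mul(Add(-43218, Rational(1, 37735)), Add(Mul(Pow(159, -2), Add(23, 26896)), -17412)) = Mul(Rational(-1630831229, 37735), Add(Mul(Rational(1, 25281), 26919), -17412)) = Mul(Rational(-1630831229, 37735), Add(Rational(2991, 2809), -17412)) = Mul(Rational(-1630831229, 37735), Rational(-48907317, 2809)) = Rational(79759579890202593, 105997615)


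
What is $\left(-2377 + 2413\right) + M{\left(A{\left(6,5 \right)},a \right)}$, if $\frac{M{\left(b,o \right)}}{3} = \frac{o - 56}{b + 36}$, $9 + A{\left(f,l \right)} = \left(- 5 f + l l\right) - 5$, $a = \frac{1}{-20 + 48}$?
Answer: $\frac{12435}{476} \approx 26.124$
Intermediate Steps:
$a = \frac{1}{28} \approx 0.035714$
$A{\left(f,l \right)} = -14 + l^{2} - 5 f$ ($A{\left(f,l \right)} = -9 - \left(5 + 5 f - l l\right) = -9 - \left(5 - l^{2} + 5 f\right) = -14 + l^{2} - 5 f$)
$M{\left(b,o \right)} = \frac{3 \left(-56 + o\right)}{36 + b}$ ($M{\left(b,o \right)} = 3 \frac{o - 56}{b + 36} = 3 \frac{-56 + o}{36 + b} = \frac{3 \left(-56 + o\right)}{36 + b}$)
$\left(-2377 + 2413\right) + M{\left(A{\left(6,5 \right)},a \right)} = \left(-2377 + 2413\right) + \frac{3 \left(-56 + \frac{1}{28}\right)}{36 - \left(44 - 25\right)} = 36 + 3 \frac{1}{36 - 19} \left(- \frac{1567}{28}\right) = 36 + 3 \cdot \frac{1}{17} \left(- \frac{1567}{28}\right) = 36 - \frac{4701}{476} = \frac{12435}{476}$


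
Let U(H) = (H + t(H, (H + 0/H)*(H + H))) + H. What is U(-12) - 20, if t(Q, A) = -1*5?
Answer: -49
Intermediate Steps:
t(Q, A) = -5
U(H) = -5 + 2*H (U(H) = (H - 5) + H = (-5 + H) + H = -5 + 2*H)
U(-12) - 20 = (-5 + 2*(-12)) - 20 = (-5 - 24) - 20 = -29 - 20 = -49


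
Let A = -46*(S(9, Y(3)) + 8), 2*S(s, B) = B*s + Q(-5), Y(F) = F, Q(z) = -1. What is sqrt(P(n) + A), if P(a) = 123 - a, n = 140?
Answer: I*sqrt(983) ≈ 31.353*I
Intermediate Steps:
S(s, B) = -1/2 + B*s/2 (S(s, B) = (B*s - 1)/2 = (-1 + B*s)/2 = -1/2 + B*s/2)
A = -966 (A = -46*((-1/2 + (1/2)*3*9) + 8) = -46*((-1/2 + 27/2) + 8) = -46*(13 + 8) = -46*21 = -966)
sqrt(P(n) + A) = sqrt((123 - 1*140) - 966) = sqrt((123 - 140) - 966) = sqrt(-17 - 966) = sqrt(-983) = I*sqrt(983)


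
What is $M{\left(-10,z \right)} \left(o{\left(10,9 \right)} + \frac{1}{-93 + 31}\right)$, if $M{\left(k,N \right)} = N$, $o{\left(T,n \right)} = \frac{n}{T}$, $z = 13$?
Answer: $\frac{1781}{155} \approx 11.49$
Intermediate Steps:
$M{\left(-10,z \right)} \left(o{\left(10,9 \right)} + \frac{1}{-93 + 31}\right) = 13 \left(\frac{9}{10} + \frac{1}{-93 + 31}\right) = 13 \left(9 \cdot \frac{1}{10} + \frac{1}{-62}\right) = 13 \left(\frac{9}{10} - \frac{1}{62}\right) = 13 \cdot \frac{137}{155} = \frac{1781}{155}$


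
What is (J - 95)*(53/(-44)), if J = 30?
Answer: 3445/44 ≈ 78.295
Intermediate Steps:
(J - 95)*(53/(-44)) = (30 - 95)*(53/(-44)) = -3445*(-1)/44 = -65*(-53/44) = 3445/44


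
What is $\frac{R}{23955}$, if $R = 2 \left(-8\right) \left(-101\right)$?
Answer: $\frac{1616}{23955} \approx 0.06746$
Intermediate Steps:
$R = 1616$ ($R = \left(-16\right) \left(-101\right) = 1616$)
$\frac{R}{23955} = \frac{1616}{23955}$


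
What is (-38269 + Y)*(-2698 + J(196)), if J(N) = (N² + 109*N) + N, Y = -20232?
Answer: -3350820278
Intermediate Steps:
J(N) = N² + 110*N
(-38269 + Y)*(-2698 + J(196)) = (-38269 - 20232)*(-2698 + 196*(110 + 196)) = -58501*(-2698 + 196*306) = -58501*(-2698 + 59976) = -58501*57278 = -3350820278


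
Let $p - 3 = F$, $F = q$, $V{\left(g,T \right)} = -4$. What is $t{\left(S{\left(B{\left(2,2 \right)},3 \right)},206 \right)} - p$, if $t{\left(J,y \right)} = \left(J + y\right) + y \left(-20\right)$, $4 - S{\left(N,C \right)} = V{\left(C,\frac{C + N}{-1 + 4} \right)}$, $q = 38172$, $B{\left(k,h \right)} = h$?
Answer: $-42081$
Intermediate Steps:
$S{\left(N,C \right)} = 8$ ($S{\left(N,C \right)} = 4 - -4 = 4 + 4 = 8$)
$F = 38172$
$p = 38175$ ($p = 3 + 38172 = 38175$)
$t{\left(J,y \right)} = J - 19 y$ ($t{\left(J,y \right)} = \left(J + y\right) - 20 y = J - 19 y$)
$t{\left(S{\left(B{\left(2,2 \right)},3 \right)},206 \right)} - p = \left(8 - 3914\right) - 38175 = -3906 - 38175 = -42081$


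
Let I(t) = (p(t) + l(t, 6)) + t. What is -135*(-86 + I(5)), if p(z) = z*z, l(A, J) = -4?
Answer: 8100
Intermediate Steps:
p(z) = z²
I(t) = -4 + t + t² (I(t) = (t² - 4) + t = (-4 + t²) + t = -4 + t + t²)
-135*(-86 + I(5)) = -135*(-86 + (-4 + 5 + 5²)) = -135*(-86 + (-4 + 5 + 25)) = -135*(-86 + 26) = -135*(-60) = 8100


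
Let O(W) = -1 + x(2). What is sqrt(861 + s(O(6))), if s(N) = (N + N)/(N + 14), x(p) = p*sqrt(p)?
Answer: sqrt(11191 + 1726*sqrt(2))/sqrt(13 + 2*sqrt(2)) ≈ 29.347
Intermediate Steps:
x(p) = p**(3/2)
O(W) = -1 + 2*sqrt(2) (O(W) = -1 + 2**(3/2) = -1 + 2*sqrt(2))
s(N) = 2*N/(14 + N) (s(N) = (2*N)/(14 + N) = 2*N/(14 + N))
sqrt(861 + s(O(6))) = sqrt(861 + 2*(-1 + 2*sqrt(2))/(14 + (-1 + 2*sqrt(2)))) = sqrt(861 + 2*(-1 + 2*sqrt(2))/(13 + 2*sqrt(2)))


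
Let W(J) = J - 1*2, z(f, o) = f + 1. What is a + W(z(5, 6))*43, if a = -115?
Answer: 57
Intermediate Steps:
z(f, o) = 1 + f
W(J) = -2 + J (W(J) = J - 2 = -2 + J)
a + W(z(5, 6))*43 = -115 + (-2 + (1 + 5))*43 = -115 + (-2 + 6)*43 = -115 + 4*43 = -115 + 172 = 57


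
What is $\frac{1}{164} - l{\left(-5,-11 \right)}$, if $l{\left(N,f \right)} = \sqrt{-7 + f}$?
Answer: $\frac{1}{164} - 3 i \sqrt{2} \approx 0.0060976 - 4.2426 i$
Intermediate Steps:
$\frac{1}{164} - l{\left(-5,-11 \right)} = \frac{1}{164} - \sqrt{-7 - 11} = \frac{1}{164} - \sqrt{-18} = \frac{1}{164} - 3 i \sqrt{2}$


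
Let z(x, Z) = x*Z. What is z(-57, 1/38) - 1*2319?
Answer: -4641/2 ≈ -2320.5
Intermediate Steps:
z(x, Z) = Z*x
z(-57, 1/38) - 1*2319 = -57/38 - 1*2319 = (1/38)*(-57) - 2319 = -3/2 - 2319 = -4641/2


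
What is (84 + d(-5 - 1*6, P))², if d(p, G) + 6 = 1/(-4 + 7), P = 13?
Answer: 55225/9 ≈ 6136.1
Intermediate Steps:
d(p, G) = -17/3 (d(p, G) = -6 + 1/(-4 + 7) = -6 + 1/3 = -6 + ⅓ = -17/3)
(84 + d(-5 - 1*6, P))² = (84 - 17/3)² = (235/3)² = 55225/9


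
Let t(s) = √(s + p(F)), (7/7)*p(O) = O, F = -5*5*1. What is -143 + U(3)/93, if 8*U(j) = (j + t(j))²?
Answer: -106405/744 + I*√22/124 ≈ -143.02 + 0.037826*I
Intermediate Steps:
F = -25 (F = -25*1 = -25)
p(O) = O
t(s) = √(-25 + s) (t(s) = √(s - 25) = √(-25 + s))
U(j) = (j + √(-25 + j))²/8
-143 + U(3)/93 = -143 + ((3 + √(-25 + 3))²/8)/93 = -143 + ((3 + √(-22))²/8)*(1/93) = -143 + ((3 + I*√22)²/8)*(1/93) = -143 + (3 + I*√22)²/744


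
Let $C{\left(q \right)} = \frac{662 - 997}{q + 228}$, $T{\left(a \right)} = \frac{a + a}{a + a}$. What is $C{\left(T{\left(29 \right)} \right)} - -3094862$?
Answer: $\frac{708723063}{229} \approx 3.0949 \cdot 10^{6}$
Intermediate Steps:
$T{\left(a \right)} = 1$ ($T{\left(a \right)} = \frac{2 a}{2 a} = 2 a \frac{1}{2 a} = 1$)
$C{\left(q \right)} = - \frac{335}{228 + q}$
$C{\left(T{\left(29 \right)} \right)} - -3094862 = - \frac{335}{228 + 1} - -3094862 = - \frac{335}{229} + 3094862 = \frac{708723063}{229}$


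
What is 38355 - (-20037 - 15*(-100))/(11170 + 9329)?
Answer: 262085894/6833 ≈ 38356.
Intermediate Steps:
38355 - (-20037 - 15*(-100))/(11170 + 9329) = 38355 - (-20037 + 1500)/20499 = 38355 - (-18537)/20499 = 38355 - 1*(-6179/6833) = 38355 + 6179/6833 = 262085894/6833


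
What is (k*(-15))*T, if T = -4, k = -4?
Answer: -240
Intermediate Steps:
(k*(-15))*T = -4*(-15)*(-4) = 60*(-4) = -240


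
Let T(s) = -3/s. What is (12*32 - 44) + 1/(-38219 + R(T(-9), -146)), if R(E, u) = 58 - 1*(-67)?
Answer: 12951959/38094 ≈ 340.00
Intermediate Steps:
R(E, u) = 125 (R(E, u) = 58 + 67 = 125)
(12*32 - 44) + 1/(-38219 + R(T(-9), -146)) = (12*32 - 44) + 1/(-38219 + 125) = (384 - 44) + 1/(-38094) = 340 - 1/38094 = 12951959/38094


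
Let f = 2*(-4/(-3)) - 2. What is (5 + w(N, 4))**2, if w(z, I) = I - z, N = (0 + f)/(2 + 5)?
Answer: 34969/441 ≈ 79.295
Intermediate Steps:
f = 2/3 (f = 2*(-4*(-1/3)) - 2 = 2*(4/3) - 2 = 8/3 - 2 = 2/3 ≈ 0.66667)
N = 2/21 (N = (0 + 2/3)/(2 + 5) = (2/3)/7 = (2/3)*(1/7) = 2/21 ≈ 0.095238)
(5 + w(N, 4))**2 = (5 + (4 - 1*2/21))**2 = (5 + (4 - 2/21))**2 = (5 + 82/21)**2 = (187/21)**2 = 34969/441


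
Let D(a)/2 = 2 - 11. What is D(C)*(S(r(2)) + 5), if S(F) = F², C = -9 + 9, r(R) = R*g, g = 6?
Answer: -2682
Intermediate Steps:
r(R) = 6*R (r(R) = R*6 = 6*R)
C = 0
D(a) = -18 (D(a) = 2*(2 - 11) = 2*(-9) = -18)
D(C)*(S(r(2)) + 5) = -18*((6*2)² + 5) = -18*(12² + 5) = -18*(144 + 5) = -18*149 = -2682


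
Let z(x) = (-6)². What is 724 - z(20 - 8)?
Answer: 688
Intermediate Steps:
z(x) = 36
724 - z(20 - 8) = 724 - 1*36 = 724 - 36 = 688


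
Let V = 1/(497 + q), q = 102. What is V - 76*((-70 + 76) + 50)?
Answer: -2549343/599 ≈ -4256.0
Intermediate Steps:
V = 1/599 (V = 1/(497 + 102) = 1/599 ≈ 0.0016694)
V - 76*((-70 + 76) + 50) = 1/599 - 76*((-70 + 76) + 50) = 1/599 - 76*(6 + 50) = 1/599 - 76*56 = 1/599 - 4256 = -2549343/599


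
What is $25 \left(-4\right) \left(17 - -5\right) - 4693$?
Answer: $-6893$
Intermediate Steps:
$25 \left(-4\right) \left(17 - -5\right) - 4693 = - 100 \left(17 + 5\right) - 4693 = \left(-100\right) 22 - 4693 = -2200 - 4693 = -6893$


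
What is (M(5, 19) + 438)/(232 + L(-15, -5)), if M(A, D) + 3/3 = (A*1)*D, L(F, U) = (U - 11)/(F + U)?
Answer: 665/291 ≈ 2.2852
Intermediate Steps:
L(F, U) = (-11 + U)/(F + U)
M(A, D) = -1 + A*D (M(A, D) = -1 + (A*1)*D = -1 + A*D)
(M(5, 19) + 438)/(232 + L(-15, -5)) = ((-1 + 5*19) + 438)/(232 + (-11 - 5)/(-15 - 5)) = ((-1 + 95) + 438)/(232 - 16/(-20)) = (94 + 438)/(232 - 1/20*(-16)) = 532/(232 + ⅘) = 532/(1164/5) = (5/1164)*532 = 665/291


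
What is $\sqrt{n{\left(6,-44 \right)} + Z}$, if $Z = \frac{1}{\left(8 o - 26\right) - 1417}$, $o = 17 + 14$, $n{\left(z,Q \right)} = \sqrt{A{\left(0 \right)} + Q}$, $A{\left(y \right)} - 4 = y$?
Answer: $\frac{\sqrt{-1195 + 2856050 i \sqrt{10}}}{1195} \approx 1.7782 + 1.7784 i$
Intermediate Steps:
$A{\left(y \right)} = 4 + y$
$n{\left(z,Q \right)} = \sqrt{4 + Q}$ ($n{\left(z,Q \right)} = \sqrt{\left(4 + 0\right) + Q} = \sqrt{4 + Q}$)
$o = 31$
$Z = - \frac{1}{1195}$ ($Z = \frac{1}{\left(8 \cdot 31 - 26\right) - 1417} = \frac{1}{\left(248 - 26\right) - 1417} = \frac{1}{222 - 1417} = \frac{1}{-1195} = - \frac{1}{1195} \approx -0.00083682$)
$\sqrt{n{\left(6,-44 \right)} + Z} = \sqrt{\sqrt{4 - 44} - \frac{1}{1195}} = \sqrt{\sqrt{-40} - \frac{1}{1195}} = \sqrt{2 i \sqrt{10} - \frac{1}{1195}} = \sqrt{- \frac{1}{1195} + 2 i \sqrt{10}}$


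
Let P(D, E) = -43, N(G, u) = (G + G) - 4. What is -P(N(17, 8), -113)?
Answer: 43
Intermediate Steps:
N(G, u) = -4 + 2*G (N(G, u) = 2*G - 4 = -4 + 2*G)
-P(N(17, 8), -113) = -1*(-43) = 43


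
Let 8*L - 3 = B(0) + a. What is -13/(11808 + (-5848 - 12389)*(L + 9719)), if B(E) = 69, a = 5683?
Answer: 104/1522822695 ≈ 6.8294e-8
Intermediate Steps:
L = 5755/8 (L = 3/8 + (69 + 5683)/8 = 3/8 + (⅛)*5752 = 3/8 + 719 = 5755/8 ≈ 719.38)
-13/(11808 + (-5848 - 12389)*(L + 9719)) = -13/(11808 + (-5848 - 12389)*(5755/8 + 9719)) = -13/(11808 - 18237*83507/8) = -13/(11808 - 1522917159/8) = -13/(-1522822695/8) = -8/1522822695*(-13) = 104/1522822695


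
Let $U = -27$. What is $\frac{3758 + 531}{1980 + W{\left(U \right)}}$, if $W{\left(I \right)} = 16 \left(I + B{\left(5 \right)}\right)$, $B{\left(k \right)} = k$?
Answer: $\frac{4289}{1628} \approx 2.6345$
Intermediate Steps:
$W{\left(I \right)} = 80 + 16 I$ ($W{\left(I \right)} = 16 \left(I + 5\right) = 16 \left(5 + I\right) = 80 + 16 I$)
$\frac{3758 + 531}{1980 + W{\left(U \right)}} = \frac{3758 + 531}{1980 + \left(80 + 16 \left(-27\right)\right)} = \frac{4289}{1980 + \left(80 - 432\right)} = \frac{4289}{1980 - 352} = \frac{4289}{1628}$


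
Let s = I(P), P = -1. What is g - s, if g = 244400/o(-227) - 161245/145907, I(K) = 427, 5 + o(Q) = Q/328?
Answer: -11812991440378/272408369 ≈ -43365.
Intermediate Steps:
o(Q) = -5 + Q/328
s = 427
g = -11696673066815/272408369 (g = 244400/(-5 + (1/328)*(-227)) - 161245/145907 = 244400/(-5 - 227/328) - 161245*1/145907 = 244400/(-1867/328) - 161245/145907 = 244400*(-328/1867) - 161245/145907 = -80163200/1867 - 161245/145907 = -11696673066815/272408369 ≈ -42938.)
g - s = -11696673066815/272408369 - 1*427 = -11696673066815/272408369 - 427 = -11812991440378/272408369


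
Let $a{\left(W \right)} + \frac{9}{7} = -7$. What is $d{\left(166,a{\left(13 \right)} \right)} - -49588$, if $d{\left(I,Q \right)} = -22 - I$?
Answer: $49400$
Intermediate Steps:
$a{\left(W \right)} = - \frac{58}{7}$ ($a{\left(W \right)} = - \frac{9}{7} - 7 = - \frac{58}{7}$)
$d{\left(166,a{\left(13 \right)} \right)} - -49588 = \left(-22 - 166\right) - -49588 = \left(-22 - 166\right) + 49588 = -188 + 49588 = 49400$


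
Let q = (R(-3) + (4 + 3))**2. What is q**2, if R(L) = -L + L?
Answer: 2401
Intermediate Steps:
R(L) = 0
q = 49 (q = (0 + (4 + 3))**2 = (0 + 7)**2 = 7**2 = 49)
q**2 = 49**2 = 2401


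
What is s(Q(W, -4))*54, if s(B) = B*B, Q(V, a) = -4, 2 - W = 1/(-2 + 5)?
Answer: 864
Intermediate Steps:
W = 5/3 (W = 2 - 1/(-2 + 5) = 2 - 1/3 = 2 - 1*⅓ = 2 - ⅓ = 5/3 ≈ 1.6667)
s(B) = B²
s(Q(W, -4))*54 = (-4)²*54 = 16*54 = 864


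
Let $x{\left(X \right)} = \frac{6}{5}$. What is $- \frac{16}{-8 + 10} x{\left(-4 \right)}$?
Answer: $- \frac{48}{5} \approx -9.6$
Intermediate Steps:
$x{\left(X \right)} = \frac{6}{5}$ ($x{\left(X \right)} = 6 \cdot \frac{1}{5} = \frac{6}{5}$)
$- \frac{16}{-8 + 10} x{\left(-4 \right)} = - \frac{16}{-8 + 10} \cdot \frac{6}{5} = - \frac{16}{2} \cdot \frac{6}{5} = \left(-16\right) \frac{1}{2} \cdot \frac{6}{5} = \left(-8\right) \frac{6}{5} = - \frac{48}{5}$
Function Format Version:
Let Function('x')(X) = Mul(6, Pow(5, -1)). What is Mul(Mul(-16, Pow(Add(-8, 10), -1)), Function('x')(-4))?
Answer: Rational(-48, 5) ≈ -9.6000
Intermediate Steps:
Function('x')(X) = Rational(6, 5) (Function('x')(X) = Mul(6, Rational(1, 5)) = Rational(6, 5))
Mul(Mul(-16, Pow(Add(-8, 10), -1)), Function('x')(-4)) = Mul(Mul(-16, Pow(Add(-8, 10), -1)), Rational(6, 5)) = Mul(Mul(-16, Pow(2, -1)), Rational(6, 5)) = Mul(Mul(-16, Rational(1, 2)), Rational(6, 5)) = Mul(-8, Rational(6, 5)) = Rational(-48, 5)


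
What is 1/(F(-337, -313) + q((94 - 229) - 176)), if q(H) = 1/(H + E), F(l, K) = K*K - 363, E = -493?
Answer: 804/78475223 ≈ 1.0245e-5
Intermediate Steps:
F(l, K) = -363 + K² (F(l, K) = K² - 363 = -363 + K²)
q(H) = 1/(-493 + H) (q(H) = 1/(H - 493) = 1/(-493 + H))
1/(F(-337, -313) + q((94 - 229) - 176)) = 1/((-363 + (-313)²) + 1/(-493 + ((94 - 229) - 176))) = 1/((-363 + 97969) + 1/(-493 + (-135 - 176))) = 1/(97606 + 1/(-493 - 311)) = 1/(97606 + 1/(-804)) = 1/(97606 - 1/804) = 1/(78475223/804) = 804/78475223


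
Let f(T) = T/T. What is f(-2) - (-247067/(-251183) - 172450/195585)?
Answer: 8824307242/9825525411 ≈ 0.89810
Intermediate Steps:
f(T) = 1
f(-2) - (-247067/(-251183) - 172450/195585) = 1 - (-247067/(-251183) - 172450/195585) = 1 - (-247067*(-1/251183) - 172450*1/195585) = 1 - (247067/251183 - 34490/39117) = 1 - 1*1001218169/9825525411 = 1 - 1001218169/9825525411 = 8824307242/9825525411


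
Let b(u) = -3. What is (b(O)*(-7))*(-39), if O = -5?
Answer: -819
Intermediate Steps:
(b(O)*(-7))*(-39) = -3*(-7)*(-39) = 21*(-39) = -819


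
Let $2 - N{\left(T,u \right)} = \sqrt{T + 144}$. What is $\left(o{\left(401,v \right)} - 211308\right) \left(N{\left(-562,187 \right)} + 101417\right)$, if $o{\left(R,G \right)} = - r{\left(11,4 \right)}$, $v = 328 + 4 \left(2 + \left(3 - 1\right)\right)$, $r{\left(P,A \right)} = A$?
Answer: $-21431051728 + 211312 i \sqrt{418} \approx -2.1431 \cdot 10^{10} + 4.3203 \cdot 10^{6} i$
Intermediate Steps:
$v = 344$ ($v = 328 + 4 \left(2 + 2\right) = 328 + 4 \cdot 4 = 328 + 16 = 344$)
$o{\left(R,G \right)} = -4$ ($o{\left(R,G \right)} = \left(-1\right) 4 = -4$)
$N{\left(T,u \right)} = 2 - \sqrt{144 + T}$ ($N{\left(T,u \right)} = 2 - \sqrt{T + 144} = 2 - \sqrt{144 + T}$)
$\left(o{\left(401,v \right)} - 211308\right) \left(N{\left(-562,187 \right)} + 101417\right) = \left(-4 - 211308\right) \left(\left(2 - \sqrt{144 - 562}\right) + 101417\right) = - 211312 \left(\left(2 - \sqrt{-418}\right) + 101417\right) = - 211312 \left(\left(2 - i \sqrt{418}\right) + 101417\right) = - 211312 \left(101419 - i \sqrt{418}\right) = -21431051728 + 211312 i \sqrt{418}$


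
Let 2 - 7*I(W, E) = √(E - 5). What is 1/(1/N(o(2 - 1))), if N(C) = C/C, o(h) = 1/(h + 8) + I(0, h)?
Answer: 1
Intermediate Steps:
I(W, E) = 2/7 - √(-5 + E)/7 (I(W, E) = 2/7 - √(E - 5)/7 = 2/7 - √(-5 + E)/7)
o(h) = 2/7 + 1/(8 + h) - √(-5 + h)/7 (o(h) = 1/(h + 8) + (2/7 - √(-5 + h)/7) = 1/(8 + h) + (2/7 - √(-5 + h)/7) = 2/7 + 1/(8 + h) - √(-5 + h)/7)
N(C) = 1
1/(1/N(o(2 - 1))) = 1/(1/1) = 1/1 = 1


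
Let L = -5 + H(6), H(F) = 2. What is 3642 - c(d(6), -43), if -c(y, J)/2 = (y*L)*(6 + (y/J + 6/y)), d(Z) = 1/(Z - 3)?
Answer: 463628/129 ≈ 3594.0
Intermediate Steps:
d(Z) = 1/(-3 + Z)
L = -3 (L = -5 + 2 = -3)
c(y, J) = 6*y*(6 + 6/y + y/J) (c(y, J) = -2*y*(-3)*(6 + (y/J + 6/y)) = -2*(-3*y)*(6 + (6/y + y/J)) = -2*(-3*y)*(6 + 6/y + y/J) = -(-6)*y*(6 + 6/y + y/J) = 6*y*(6 + 6/y + y/J))
3642 - c(d(6), -43) = 3642 - (36 + 36/(-3 + 6) + 6*(1/(-3 + 6))**2/(-43)) = 3642 - (36 + 36/3 + 6*(-1/43)*(1/3)**2) = 3642 - (36 + 36*(1/3) + 6*(-1/43)*(1/3)**2) = 3642 - (36 + 12 + 6*(-1/43)*(1/9)) = 3642 - (36 + 12 - 2/129) = 3642 - 1*6190/129 = 3642 - 6190/129 = 463628/129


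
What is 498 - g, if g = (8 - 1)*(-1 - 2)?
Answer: 519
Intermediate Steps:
g = -21 (g = 7*(-3) = -21)
498 - g = 498 - 1*(-21) = 498 + 21 = 519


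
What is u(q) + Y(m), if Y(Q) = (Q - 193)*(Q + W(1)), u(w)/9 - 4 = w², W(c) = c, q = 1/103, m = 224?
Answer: 74379708/10609 ≈ 7011.0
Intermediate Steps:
q = 1/103 ≈ 0.0097087
u(w) = 36 + 9*w²
Y(Q) = (1 + Q)*(-193 + Q) (Y(Q) = (Q - 193)*(Q + 1) = (-193 + Q)*(1 + Q) = (1 + Q)*(-193 + Q))
u(q) + Y(m) = (36 + 9*(1/103)²) + (-193 + 224² - 192*224) = (36 + 9*(1/10609)) + (-193 + 50176 - 43008) = (36 + 9/10609) + 6975 = 381933/10609 + 6975 = 74379708/10609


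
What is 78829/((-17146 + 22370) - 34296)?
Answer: -78829/29072 ≈ -2.7115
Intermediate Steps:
78829/((-17146 + 22370) - 34296) = 78829/(5224 - 34296) = 78829/(-29072) = 78829*(-1/29072) = -78829/29072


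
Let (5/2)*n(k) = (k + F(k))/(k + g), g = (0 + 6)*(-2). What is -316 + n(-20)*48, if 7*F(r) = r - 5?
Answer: -2113/7 ≈ -301.86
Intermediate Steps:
F(r) = -5/7 + r/7 (F(r) = (r - 5)/7 = (-5 + r)/7 = -5/7 + r/7)
g = -12 (g = 6*(-2) = -12)
n(k) = 2*(-5/7 + 8*k/7)/(5*(-12 + k)) (n(k) = 2*((k + (-5/7 + k/7))/(k - 12))/5 = 2*((-5/7 + 8*k/7)/(-12 + k))/5 = 2*(-5/7 + 8*k/7)/(5*(-12 + k)))
-316 + n(-20)*48 = -316 + (2*(-5 + 8*(-20))/(35*(-12 - 20)))*48 = -316 + ((2/35)*(-5 - 160)/(-32))*48 = -316 + ((2/35)*(-1/32)*(-165))*48 = -316 + (33/112)*48 = -316 + 99/7 = -2113/7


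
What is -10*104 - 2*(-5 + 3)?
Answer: -1036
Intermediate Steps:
-10*104 - 2*(-5 + 3) = -1040 - 2*(-2) = -1040 + 4 = -1036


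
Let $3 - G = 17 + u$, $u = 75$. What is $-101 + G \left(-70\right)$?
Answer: $6129$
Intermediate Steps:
$G = -89$ ($G = 3 - \left(17 + 75\right) = 3 - 92 = -89$)
$-101 + G \left(-70\right) = -101 - -6230 = -101 + 6230 = 6129$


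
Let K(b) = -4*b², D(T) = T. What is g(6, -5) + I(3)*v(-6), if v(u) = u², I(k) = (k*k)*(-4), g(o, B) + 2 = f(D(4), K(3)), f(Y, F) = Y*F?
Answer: -1442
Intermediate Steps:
f(Y, F) = F*Y
g(o, B) = -146 (g(o, B) = -2 - 4*3²*4 = -2 - 4*9*4 = -2 - 36*4 = -2 - 144 = -146)
I(k) = -4*k² (I(k) = k²*(-4) = -4*k²)
g(6, -5) + I(3)*v(-6) = -146 - 4*3²*(-6)² = -146 - 4*9*36 = -146 - 36*36 = -146 - 1296 = -1442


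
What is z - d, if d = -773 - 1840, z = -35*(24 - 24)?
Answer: 2613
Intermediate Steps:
z = 0 (z = -35*0 = 0)
d = -2613
z - d = 0 - 1*(-2613) = 0 + 2613 = 2613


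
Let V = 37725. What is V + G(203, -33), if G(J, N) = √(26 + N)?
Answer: 37725 + I*√7 ≈ 37725.0 + 2.6458*I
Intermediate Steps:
V + G(203, -33) = 37725 + √(26 - 33) = 37725 + √(-7) = 37725 + I*√7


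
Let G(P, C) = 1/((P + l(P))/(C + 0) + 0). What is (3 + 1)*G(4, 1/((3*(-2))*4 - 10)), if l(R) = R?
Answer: -1/68 ≈ -0.014706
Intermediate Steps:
G(P, C) = C/(2*P) (G(P, C) = 1/((P + P)/(C + 0) + 0) = 1/((2*P)/C + 0) = 1/(2*P/C + 0) = 1/(2*P/C) = C/(2*P))
(3 + 1)*G(4, 1/((3*(-2))*4 - 10)) = (3 + 1)*((½)/(((3*(-2))*4 - 10)*4)) = 4*((½)*(¼)/(-6*4 - 10)) = 4*((½)*(¼)/(-24 - 10)) = 4*((½)*(¼)/(-34)) = 4*((½)*(-1/34)*(¼)) = 4*(-1/272) = -1/68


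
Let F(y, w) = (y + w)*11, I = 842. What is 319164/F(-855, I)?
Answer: -319164/143 ≈ -2231.9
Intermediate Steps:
F(y, w) = 11*w + 11*y (F(y, w) = (w + y)*11 = 11*w + 11*y)
319164/F(-855, I) = 319164/(11*842 + 11*(-855)) = 319164/(9262 - 9405) = 319164/(-143) = 319164*(-1/143) = -319164/143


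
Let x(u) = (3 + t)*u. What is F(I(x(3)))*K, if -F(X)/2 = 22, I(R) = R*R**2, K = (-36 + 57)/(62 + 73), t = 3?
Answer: -308/45 ≈ -6.8444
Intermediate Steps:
x(u) = 6*u (x(u) = (3 + 3)*u = 6*u)
K = 7/45 (K = 21/135 = 21*(1/135) = 7/45 ≈ 0.15556)
I(R) = R**3
F(X) = -44 (F(X) = -2*22 = -44)
F(I(x(3)))*K = -44*7/45 = -308/45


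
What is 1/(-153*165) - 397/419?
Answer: -10022684/10577655 ≈ -0.94753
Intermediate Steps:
1/(-153*165) - 397/419 = -1/153*1/165 - 397*1/419 = -1/25245 - 397/419 = -10022684/10577655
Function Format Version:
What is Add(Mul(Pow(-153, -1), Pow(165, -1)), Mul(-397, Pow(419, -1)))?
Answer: Rational(-10022684, 10577655) ≈ -0.94753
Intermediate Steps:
Add(Mul(Pow(-153, -1), Pow(165, -1)), Mul(-397, Pow(419, -1))) = Add(Mul(Rational(-1, 153), Rational(1, 165)), Mul(-397, Rational(1, 419))) = Add(Rational(-1, 25245), Rational(-397, 419)) = Rational(-10022684, 10577655)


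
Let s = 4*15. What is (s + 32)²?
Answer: 8464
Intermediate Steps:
s = 60
(s + 32)² = (60 + 32)² = 92² = 8464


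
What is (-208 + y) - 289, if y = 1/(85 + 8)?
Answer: -46220/93 ≈ -496.99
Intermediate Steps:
y = 1/93 ≈ 0.010753
(-208 + y) - 289 = (-208 + 1/93) - 289 = -19343/93 - 289 = -46220/93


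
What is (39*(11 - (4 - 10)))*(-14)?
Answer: -9282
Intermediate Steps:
(39*(11 - (4 - 10)))*(-14) = (39*(11 - 1*(-6)))*(-14) = (39*(11 + 6))*(-14) = (39*17)*(-14) = 663*(-14) = -9282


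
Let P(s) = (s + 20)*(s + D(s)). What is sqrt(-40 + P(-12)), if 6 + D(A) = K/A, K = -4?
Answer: 4*I*sqrt(102)/3 ≈ 13.466*I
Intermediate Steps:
D(A) = -6 - 4/A
P(s) = (20 + s)*(-6 + s - 4/s) (P(s) = (s + 20)*(s + (-6 - 4/s)) = (20 + s)*(-6 + s - 4/s))
sqrt(-40 + P(-12)) = sqrt(-40 + (-124 + (-12)**2 - 80/(-12) + 14*(-12))) = sqrt(-40 + (-124 + 144 - 80*(-1/12) - 168)) = sqrt(-40 + (-124 + 144 + 20/3 - 168)) = sqrt(-40 - 424/3) = sqrt(-544/3) = 4*I*sqrt(102)/3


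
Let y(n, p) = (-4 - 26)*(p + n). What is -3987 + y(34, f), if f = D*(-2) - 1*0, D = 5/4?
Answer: -4932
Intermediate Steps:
D = 5/4 (D = 5*(¼) = 5/4 ≈ 1.2500)
f = -5/2 (f = (5/4)*(-2) - 1*0 = -5/2 + 0 = -5/2 ≈ -2.5000)
y(n, p) = -30*n - 30*p (y(n, p) = -30*(n + p) = -30*n - 30*p)
-3987 + y(34, f) = -3987 + (-30*34 - 30*(-5/2)) = -3987 + (-1020 + 75) = -3987 - 945 = -4932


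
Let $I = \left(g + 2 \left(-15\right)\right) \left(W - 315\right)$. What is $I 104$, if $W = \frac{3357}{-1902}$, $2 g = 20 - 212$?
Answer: $\frac{1315831608}{317} \approx 4.1509 \cdot 10^{6}$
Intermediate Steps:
$g = -96$ ($g = \frac{20 - 212}{2} = \frac{1}{2} \left(-192\right) = -96$)
$W = - \frac{1119}{634}$ ($W = 3357 \left(- \frac{1}{1902}\right) = - \frac{1119}{634} \approx -1.765$)
$I = \frac{12652227}{317}$ ($I = \left(-96 + 2 \left(-15\right)\right) \left(- \frac{1119}{634} - 315\right) = \left(-96 - 30\right) \left(- \frac{200829}{634}\right) = \left(-126\right) \left(- \frac{200829}{634}\right) = \frac{12652227}{317} \approx 39912.0$)
$I 104 = \frac{12652227}{317} \cdot 104 = \frac{1315831608}{317}$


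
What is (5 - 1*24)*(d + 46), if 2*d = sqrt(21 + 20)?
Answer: -874 - 19*sqrt(41)/2 ≈ -934.83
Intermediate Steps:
d = sqrt(41)/2 (d = sqrt(21 + 20)/2 = sqrt(41)/2 ≈ 3.2016)
(5 - 1*24)*(d + 46) = (5 - 1*24)*(sqrt(41)/2 + 46) = (5 - 24)*(46 + sqrt(41)/2) = -19*(46 + sqrt(41)/2) = -874 - 19*sqrt(41)/2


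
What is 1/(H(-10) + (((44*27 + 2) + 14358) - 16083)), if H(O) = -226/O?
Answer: -5/2562 ≈ -0.0019516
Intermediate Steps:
1/(H(-10) + (((44*27 + 2) + 14358) - 16083)) = 1/(-226/(-10) + (((44*27 + 2) + 14358) - 16083)) = 1/(-226*(-1/10) + (((1188 + 2) + 14358) - 16083)) = 1/(113/5 + ((1190 + 14358) - 16083)) = 1/(113/5 + (15548 - 16083)) = 1/(113/5 - 535) = 1/(-2562/5) = -5/2562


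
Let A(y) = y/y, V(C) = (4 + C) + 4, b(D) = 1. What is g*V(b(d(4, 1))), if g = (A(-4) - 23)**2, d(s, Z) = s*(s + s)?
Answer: 4356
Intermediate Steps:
d(s, Z) = 2*s**2 (d(s, Z) = s*(2*s) = 2*s**2)
V(C) = 8 + C
A(y) = 1
g = 484 (g = (1 - 23)**2 = (-22)**2 = 484)
g*V(b(d(4, 1))) = 484*(8 + 1) = 484*9 = 4356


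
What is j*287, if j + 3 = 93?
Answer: 25830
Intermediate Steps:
j = 90 (j = -3 + 93 = 90)
j*287 = 90*287 = 25830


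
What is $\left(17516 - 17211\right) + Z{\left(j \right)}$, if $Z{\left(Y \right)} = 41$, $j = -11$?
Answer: $346$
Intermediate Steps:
$\left(17516 - 17211\right) + Z{\left(j \right)} = \left(17516 - 17211\right) + 41 = 305 + 41 = 346$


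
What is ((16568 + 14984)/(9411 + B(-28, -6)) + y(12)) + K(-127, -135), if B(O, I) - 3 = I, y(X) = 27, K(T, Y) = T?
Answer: -14207/147 ≈ -96.646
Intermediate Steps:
B(O, I) = 3 + I
((16568 + 14984)/(9411 + B(-28, -6)) + y(12)) + K(-127, -135) = ((16568 + 14984)/(9411 + (3 - 6)) + 27) - 127 = (31552/(9411 - 3) + 27) - 127 = (31552/9408 + 27) - 127 = (31552*(1/9408) + 27) - 127 = (493/147 + 27) - 127 = 4462/147 - 127 = -14207/147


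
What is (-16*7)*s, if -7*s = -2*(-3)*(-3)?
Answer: -288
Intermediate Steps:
s = 18/7 (s = -(-2*(-3))*(-3)/7 = -6*(-3)/7 = -⅐*(-18) = 18/7 ≈ 2.5714)
(-16*7)*s = -16*7*(18/7) = -112*18/7 = -288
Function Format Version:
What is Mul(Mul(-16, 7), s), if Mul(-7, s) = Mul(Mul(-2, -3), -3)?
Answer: -288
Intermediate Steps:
s = Rational(18, 7) (s = Mul(Rational(-1, 7), Mul(Mul(-2, -3), -3)) = Mul(Rational(-1, 7), Mul(6, -3)) = Mul(Rational(-1, 7), -18) = Rational(18, 7) ≈ 2.5714)
Mul(Mul(-16, 7), s) = Mul(Mul(-16, 7), Rational(18, 7)) = Mul(-112, Rational(18, 7)) = -288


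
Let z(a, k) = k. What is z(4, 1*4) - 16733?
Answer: -16729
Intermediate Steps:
z(4, 1*4) - 16733 = 1*4 - 16733 = 4 - 16733 = -16729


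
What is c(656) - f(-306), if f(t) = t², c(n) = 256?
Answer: -93380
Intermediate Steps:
c(656) - f(-306) = 256 - 1*(-306)² = 256 - 1*93636 = 256 - 93636 = -93380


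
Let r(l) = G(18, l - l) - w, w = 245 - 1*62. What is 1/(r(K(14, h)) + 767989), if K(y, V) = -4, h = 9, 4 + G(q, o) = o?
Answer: 1/767802 ≈ 1.3024e-6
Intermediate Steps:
G(q, o) = -4 + o
w = 183 (w = 245 - 62 = 183)
r(l) = -187 (r(l) = (-4 + (l - l)) - 1*183 = (-4 + 0) - 183 = -4 - 183 = -187)
1/(r(K(14, h)) + 767989) = 1/(-187 + 767989) = 1/767802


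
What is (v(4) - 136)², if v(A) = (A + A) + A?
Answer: 15376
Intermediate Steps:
v(A) = 3*A (v(A) = 2*A + A = 3*A)
(v(4) - 136)² = (3*4 - 136)² = (12 - 136)² = (-124)² = 15376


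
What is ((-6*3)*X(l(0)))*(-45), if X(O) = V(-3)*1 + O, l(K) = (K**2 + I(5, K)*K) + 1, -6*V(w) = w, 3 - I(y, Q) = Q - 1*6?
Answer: 1215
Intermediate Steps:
I(y, Q) = 9 - Q (I(y, Q) = 3 - (Q - 1*6) = 3 - (Q - 6) = 3 - (-6 + Q) = 3 + (6 - Q) = 9 - Q)
V(w) = -w/6
l(K) = 1 + K**2 + K*(9 - K) (l(K) = (K**2 + (9 - K)*K) + 1 = (K**2 + K*(9 - K)) + 1 = 1 + K**2 + K*(9 - K))
X(O) = 1/2 + O (X(O) = -1/6*(-3)*1 + O = (1/2)*1 + O = 1/2 + O)
((-6*3)*X(l(0)))*(-45) = ((-6*3)*(1/2 + (1 + 9*0)))*(-45) = -18*(1/2 + (1 + 0))*(-45) = -18*(1/2 + 1)*(-45) = -18*3/2*(-45) = -27*(-45) = 1215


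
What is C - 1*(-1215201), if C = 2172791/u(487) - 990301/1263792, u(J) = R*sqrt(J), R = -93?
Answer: 1535760311891/1263792 - 2172791*sqrt(487)/45291 ≈ 1.2141e+6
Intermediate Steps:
u(J) = -93*sqrt(J)
C = -990301/1263792 - 2172791*sqrt(487)/45291 (C = 2172791/((-93*sqrt(487))) - 990301/1263792 = 2172791*(-sqrt(487)/45291) - 990301*1/1263792 = -2172791*sqrt(487)/45291 - 990301/1263792 = -990301/1263792 - 2172791*sqrt(487)/45291 ≈ -1059.5)
C - 1*(-1215201) = (-990301/1263792 - 2172791*sqrt(487)/45291) - 1*(-1215201) = (-990301/1263792 - 2172791*sqrt(487)/45291) + 1215201 = 1535760311891/1263792 - 2172791*sqrt(487)/45291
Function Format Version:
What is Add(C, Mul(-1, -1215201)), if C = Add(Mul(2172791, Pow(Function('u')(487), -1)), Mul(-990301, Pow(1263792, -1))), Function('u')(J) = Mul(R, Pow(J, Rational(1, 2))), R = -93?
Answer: Add(Rational(1535760311891, 1263792), Mul(Rational(-2172791, 45291), Pow(487, Rational(1, 2)))) ≈ 1.2141e+6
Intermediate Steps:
Function('u')(J) = Mul(-93, Pow(J, Rational(1, 2)))
C = Add(Rational(-990301, 1263792), Mul(Rational(-2172791, 45291), Pow(487, Rational(1, 2)))) (C = Add(Mul(2172791, Pow(Mul(-93, Pow(487, Rational(1, 2))), -1)), Mul(-990301, Pow(1263792, -1))) = Add(Mul(2172791, Mul(Rational(-1, 45291), Pow(487, Rational(1, 2)))), Mul(-990301, Rational(1, 1263792))) = Add(Mul(Rational(-2172791, 45291), Pow(487, Rational(1, 2))), Rational(-990301, 1263792)) = Add(Rational(-990301, 1263792), Mul(Rational(-2172791, 45291), Pow(487, Rational(1, 2)))) ≈ -1059.5)
Add(C, Mul(-1, -1215201)) = Add(Add(Rational(-990301, 1263792), Mul(Rational(-2172791, 45291), Pow(487, Rational(1, 2)))), Mul(-1, -1215201)) = Add(Add(Rational(-990301, 1263792), Mul(Rational(-2172791, 45291), Pow(487, Rational(1, 2)))), 1215201) = Add(Rational(1535760311891, 1263792), Mul(Rational(-2172791, 45291), Pow(487, Rational(1, 2))))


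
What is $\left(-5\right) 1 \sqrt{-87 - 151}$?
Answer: $- 5 i \sqrt{238} \approx - 77.136 i$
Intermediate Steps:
$\left(-5\right) 1 \sqrt{-87 - 151} = - 5 \sqrt{-238} = - 5 i \sqrt{238}$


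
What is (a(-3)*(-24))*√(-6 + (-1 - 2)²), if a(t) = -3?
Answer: 72*√3 ≈ 124.71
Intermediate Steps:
(a(-3)*(-24))*√(-6 + (-1 - 2)²) = (-3*(-24))*√(-6 + (-1 - 2)²) = 72*√(-6 + (-3)²) = 72*√(-6 + 9) = 72*√3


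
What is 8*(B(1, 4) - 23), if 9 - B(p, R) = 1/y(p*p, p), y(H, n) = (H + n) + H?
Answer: -344/3 ≈ -114.67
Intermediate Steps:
y(H, n) = n + 2*H
B(p, R) = 9 - 1/(p + 2*p²) (B(p, R) = 9 - 1/(p + 2*(p*p)) = 9 - 1/(p + 2*p²))
8*(B(1, 4) - 23) = 8*((9 - 1/(1 + 2*1²)) - 23) = 8*((9 - 1/(1 + 2*1)) - 23) = 8*((9 - 1/(1 + 2)) - 23) = 8*((9 - 1/3) - 23) = 8*((9 - 1*⅓) - 23) = 8*((9 - ⅓) - 23) = 8*(26/3 - 23) = 8*(-43/3) = -344/3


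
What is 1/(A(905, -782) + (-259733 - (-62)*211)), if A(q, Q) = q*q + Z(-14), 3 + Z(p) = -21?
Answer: 1/572350 ≈ 1.7472e-6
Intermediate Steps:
Z(p) = -24 (Z(p) = -3 - 21 = -24)
A(q, Q) = -24 + q**2 (A(q, Q) = q*q - 24 = q**2 - 24 = -24 + q**2)
1/(A(905, -782) + (-259733 - (-62)*211)) = 1/((-24 + 905**2) + (-259733 - (-62)*211)) = 1/((-24 + 819025) + (-259733 - 1*(-13082))) = 1/(819001 + (-259733 + 13082)) = 1/(819001 - 246651) = 1/572350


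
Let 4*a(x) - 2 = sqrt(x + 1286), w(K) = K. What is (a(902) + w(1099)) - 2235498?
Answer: -4468797/2 + sqrt(547)/2 ≈ -2.2344e+6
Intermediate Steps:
a(x) = 1/2 + sqrt(1286 + x)/4 (a(x) = 1/2 + sqrt(x + 1286)/4 = 1/2 + sqrt(1286 + x)/4)
(a(902) + w(1099)) - 2235498 = ((1/2 + sqrt(1286 + 902)/4) + 1099) - 2235498 = ((1/2 + sqrt(2188)/4) + 1099) - 2235498 = ((1/2 + (2*sqrt(547))/4) + 1099) - 2235498 = ((1/2 + sqrt(547)/2) + 1099) - 2235498 = (2199/2 + sqrt(547)/2) - 2235498 = -4468797/2 + sqrt(547)/2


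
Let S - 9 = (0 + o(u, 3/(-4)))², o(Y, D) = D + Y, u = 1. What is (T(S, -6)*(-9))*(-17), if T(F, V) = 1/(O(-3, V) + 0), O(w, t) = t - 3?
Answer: -17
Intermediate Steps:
O(w, t) = -3 + t
S = 145/16 (S = 9 + (0 + (3/(-4) + 1))² = 9 + (0 + (3*(-¼) + 1))² = 9 + (0 + (-¾ + 1))² = 9 + (0 + ¼)² = 9 + (¼)² = 9 + 1/16 = 145/16 ≈ 9.0625)
T(F, V) = 1/(-3 + V) (T(F, V) = 1/((-3 + V) + 0) = 1/(-3 + V))
(T(S, -6)*(-9))*(-17) = (-9/(-3 - 6))*(-17) = (-9/(-9))*(-17) = -⅑*(-9)*(-17) = 1*(-17) = -17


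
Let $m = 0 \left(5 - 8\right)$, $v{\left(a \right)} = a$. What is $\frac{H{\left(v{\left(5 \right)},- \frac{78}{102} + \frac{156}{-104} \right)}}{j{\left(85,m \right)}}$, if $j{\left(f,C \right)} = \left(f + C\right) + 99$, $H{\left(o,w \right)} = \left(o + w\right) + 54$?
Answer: $\frac{1929}{6256} \approx 0.30834$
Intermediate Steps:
$H{\left(o,w \right)} = 54 + o + w$
$m = 0$ ($m = 0 \left(-3\right) = 0$)
$j{\left(f,C \right)} = 99 + C + f$ ($j{\left(f,C \right)} = \left(C + f\right) + 99 = 99 + C + f$)
$\frac{H{\left(v{\left(5 \right)},- \frac{78}{102} + \frac{156}{-104} \right)}}{j{\left(85,m \right)}} = \frac{54 + 5 + \left(- \frac{78}{102} + \frac{156}{-104}\right)}{99 + 0 + 85} = \frac{54 + 5 + \left(\left(-78\right) \frac{1}{102} + 156 \left(- \frac{1}{104}\right)\right)}{184} = \left(54 + 5 - \frac{77}{34}\right) \frac{1}{184} = \frac{1929}{34} \cdot \frac{1}{184} = \frac{1929}{6256}$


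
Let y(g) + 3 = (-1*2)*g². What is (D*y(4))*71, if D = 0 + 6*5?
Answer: -74550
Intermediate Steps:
D = 30 (D = 0 + 30 = 30)
y(g) = -3 - 2*g² (y(g) = -3 + (-1*2)*g² = -3 - 2*g²)
(D*y(4))*71 = (30*(-3 - 2*4²))*71 = (30*(-3 - 2*16))*71 = (30*(-3 - 32))*71 = (30*(-35))*71 = -1050*71 = -74550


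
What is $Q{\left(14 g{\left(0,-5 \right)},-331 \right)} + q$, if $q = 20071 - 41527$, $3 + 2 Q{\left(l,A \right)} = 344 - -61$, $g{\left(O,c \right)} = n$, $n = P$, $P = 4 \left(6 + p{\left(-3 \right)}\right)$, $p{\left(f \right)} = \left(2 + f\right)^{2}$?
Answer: $-21255$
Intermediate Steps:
$P = 28$ ($P = 4 \left(6 + \left(2 - 3\right)^{2}\right) = 4 \left(6 + \left(-1\right)^{2}\right) = 4 \left(6 + 1\right) = 4 \cdot 7 = 28$)
$n = 28$
$g{\left(O,c \right)} = 28$
$Q{\left(l,A \right)} = 201$ ($Q{\left(l,A \right)} = - \frac{3}{2} + \frac{344 - -61}{2} = - \frac{3}{2} + \frac{344 + 61}{2} = - \frac{3}{2} + \frac{1}{2} \cdot 405 = - \frac{3}{2} + \frac{405}{2} = 201$)
$q = -21456$
$Q{\left(14 g{\left(0,-5 \right)},-331 \right)} + q = 201 - 21456 = -21255$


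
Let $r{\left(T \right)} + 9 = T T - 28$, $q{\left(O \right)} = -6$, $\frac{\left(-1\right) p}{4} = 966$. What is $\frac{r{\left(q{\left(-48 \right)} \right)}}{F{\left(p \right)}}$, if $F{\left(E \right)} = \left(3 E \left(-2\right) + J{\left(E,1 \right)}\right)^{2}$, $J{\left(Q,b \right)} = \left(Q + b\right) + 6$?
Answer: $- \frac{1}{373532929} \approx -2.6771 \cdot 10^{-9}$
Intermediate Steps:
$p = -3864$ ($p = \left(-4\right) 966 = -3864$)
$J{\left(Q,b \right)} = 6 + Q + b$
$r{\left(T \right)} = -37 + T^{2}$ ($r{\left(T \right)} = -9 + \left(T T - 28\right) = -9 + \left(T^{2} - 28\right) = -9 + \left(-28 + T^{2}\right) = -37 + T^{2}$)
$F{\left(E \right)} = \left(7 - 5 E\right)^{2}$ ($F{\left(E \right)} = \left(3 E \left(-2\right) + \left(6 + E + 1\right)\right)^{2} = \left(- 6 E + \left(7 + E\right)\right)^{2} = \left(7 - 5 E\right)^{2}$)
$\frac{r{\left(q{\left(-48 \right)} \right)}}{F{\left(p \right)}} = \frac{-37 + \left(-6\right)^{2}}{\left(-7 + 5 \left(-3864\right)\right)^{2}} = \frac{-37 + 36}{\left(-7 - 19320\right)^{2}} = - \frac{1}{\left(-19327\right)^{2}} = - \frac{1}{373532929}$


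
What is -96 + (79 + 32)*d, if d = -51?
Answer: -5757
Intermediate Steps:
-96 + (79 + 32)*d = -96 + (79 + 32)*(-51) = -96 + 111*(-51) = -96 - 5661 = -5757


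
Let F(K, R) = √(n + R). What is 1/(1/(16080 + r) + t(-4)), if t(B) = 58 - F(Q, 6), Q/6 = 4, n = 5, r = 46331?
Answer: 225917771829/13060387923790 + 3895132921*√11/13060387923790 ≈ 0.018287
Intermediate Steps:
Q = 24 (Q = 6*4 = 24)
F(K, R) = √(5 + R)
t(B) = 58 - √11 (t(B) = 58 - √(5 + 6) = 58 - √11)
1/(1/(16080 + r) + t(-4)) = 1/(1/(16080 + 46331) + (58 - √11)) = 1/(1/62411 + (58 - √11)) = 1/(3619839/62411 - √11)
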